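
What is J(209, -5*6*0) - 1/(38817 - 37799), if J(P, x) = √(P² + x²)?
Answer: 212761/1018 ≈ 209.00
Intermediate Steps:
J(209, -5*6*0) - 1/(38817 - 37799) = √(209² + (-5*6*0)²) - 1/(38817 - 37799) = √(43681 + (-30*0)²) - 1/1018 = √(43681 + 0²) - 1*1/1018 = √(43681 + 0) - 1/1018 = √43681 - 1/1018 = 209 - 1/1018 = 212761/1018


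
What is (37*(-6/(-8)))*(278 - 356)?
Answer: -4329/2 ≈ -2164.5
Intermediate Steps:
(37*(-6/(-8)))*(278 - 356) = (37*(-6*(-⅛)))*(-78) = (37*(¾))*(-78) = (111/4)*(-78) = -4329/2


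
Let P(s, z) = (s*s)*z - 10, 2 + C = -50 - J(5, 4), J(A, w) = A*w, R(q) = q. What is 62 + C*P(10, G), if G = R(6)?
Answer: -42418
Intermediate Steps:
G = 6
C = -72 (C = -2 + (-50 - 5*4) = -2 + (-50 - 1*20) = -2 + (-50 - 20) = -2 - 70 = -72)
P(s, z) = -10 + z*s² (P(s, z) = s²*z - 10 = z*s² - 10 = -10 + z*s²)
62 + C*P(10, G) = 62 - 72*(-10 + 6*10²) = 62 - 72*(-10 + 6*100) = 62 - 72*(-10 + 600) = 62 - 72*590 = 62 - 42480 = -42418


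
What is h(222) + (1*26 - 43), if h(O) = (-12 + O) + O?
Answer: 415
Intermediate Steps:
h(O) = -12 + 2*O
h(222) + (1*26 - 43) = (-12 + 2*222) + (1*26 - 43) = (-12 + 444) + (26 - 43) = 432 - 17 = 415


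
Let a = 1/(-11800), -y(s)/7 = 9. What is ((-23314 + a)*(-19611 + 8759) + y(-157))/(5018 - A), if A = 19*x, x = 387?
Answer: -746360224463/6888250 ≈ -1.0835e+5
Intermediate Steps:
y(s) = -63 (y(s) = -7*9 = -63)
a = -1/11800 ≈ -8.4746e-5
A = 7353 (A = 19*387 = 7353)
((-23314 + a)*(-19611 + 8759) + y(-157))/(5018 - A) = ((-23314 - 1/11800)*(-19611 + 8759) - 63)/(5018 - 1*7353) = (-275105201/11800*(-10852) - 63)/(5018 - 7353) = (746360410313/2950 - 63)/(-2335) = (746360224463/2950)*(-1/2335) = -746360224463/6888250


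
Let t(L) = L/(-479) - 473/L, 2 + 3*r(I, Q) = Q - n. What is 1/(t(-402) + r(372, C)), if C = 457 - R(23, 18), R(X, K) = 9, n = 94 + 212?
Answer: 64186/3124737 ≈ 0.020541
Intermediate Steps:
n = 306
C = 448 (C = 457 - 1*9 = 457 - 9 = 448)
r(I, Q) = -308/3 + Q/3 (r(I, Q) = -⅔ + (Q - 1*306)/3 = -⅔ + (Q - 306)/3 = -⅔ + (-306 + Q)/3 = -⅔ + (-102 + Q/3) = -308/3 + Q/3)
t(L) = -473/L - L/479 (t(L) = L*(-1/479) - 473/L = -L/479 - 473/L = -473/L - L/479)
1/(t(-402) + r(372, C)) = 1/((-473/(-402) - 1/479*(-402)) + (-308/3 + (⅓)*448)) = 1/((-473*(-1/402) + 402/479) + (-308/3 + 448/3)) = 1/((473/402 + 402/479) + 140/3) = 1/(388171/192558 + 140/3) = 1/(3124737/64186) = 64186/3124737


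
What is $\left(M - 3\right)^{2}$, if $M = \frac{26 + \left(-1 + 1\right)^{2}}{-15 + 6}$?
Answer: $\frac{2809}{81} \approx 34.679$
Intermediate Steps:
$M = - \frac{26}{9}$ ($M = \frac{26 + 0^{2}}{-9} = \left(26 + 0\right) \left(- \frac{1}{9}\right) = 26 \left(- \frac{1}{9}\right) = - \frac{26}{9} \approx -2.8889$)
$\left(M - 3\right)^{2} = \left(- \frac{26}{9} - 3\right)^{2} = \left(- \frac{53}{9}\right)^{2} = \frac{2809}{81}$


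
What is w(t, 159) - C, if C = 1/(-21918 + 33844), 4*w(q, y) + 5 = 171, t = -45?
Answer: 247464/5963 ≈ 41.500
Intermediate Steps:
w(q, y) = 83/2 (w(q, y) = -5/4 + (¼)*171 = -5/4 + 171/4 = 83/2)
C = 1/11926 ≈ 8.3850e-5
w(t, 159) - C = 83/2 - 1*1/11926 = 83/2 - 1/11926 = 247464/5963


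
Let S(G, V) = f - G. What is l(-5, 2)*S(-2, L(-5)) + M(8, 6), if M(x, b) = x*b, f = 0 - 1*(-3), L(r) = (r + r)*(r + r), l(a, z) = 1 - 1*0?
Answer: 53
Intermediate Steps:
l(a, z) = 1 (l(a, z) = 1 + 0 = 1)
L(r) = 4*r² (L(r) = (2*r)*(2*r) = 4*r²)
f = 3 (f = 0 + 3 = 3)
M(x, b) = b*x
S(G, V) = 3 - G
l(-5, 2)*S(-2, L(-5)) + M(8, 6) = 1*(3 - 1*(-2)) + 6*8 = 1*(3 + 2) + 48 = 1*5 + 48 = 5 + 48 = 53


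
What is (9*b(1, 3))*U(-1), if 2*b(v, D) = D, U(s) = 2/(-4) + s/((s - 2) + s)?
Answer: -27/8 ≈ -3.3750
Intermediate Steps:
U(s) = -½ + s/(-2 + 2*s) (U(s) = 2*(-¼) + s/((-2 + s) + s) = -½ + s/(-2 + 2*s))
b(v, D) = D/2
(9*b(1, 3))*U(-1) = (9*((½)*3))*(1/(2*(-1 - 1))) = (9*(3/2))*((½)/(-2)) = 27*((½)*(-½))/2 = (27/2)*(-¼) = -27/8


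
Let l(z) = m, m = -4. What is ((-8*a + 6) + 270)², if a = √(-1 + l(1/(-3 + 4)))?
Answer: 75856 - 4416*I*√5 ≈ 75856.0 - 9874.5*I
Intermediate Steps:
l(z) = -4
a = I*√5 (a = √(-1 - 4) = √(-5) = I*√5 ≈ 2.2361*I)
((-8*a + 6) + 270)² = ((-8*I*√5 + 6) + 270)² = ((6 - 8*I*√5) + 270)² = (276 - 8*I*√5)²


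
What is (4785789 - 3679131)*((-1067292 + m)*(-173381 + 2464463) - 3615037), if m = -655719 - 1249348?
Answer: -7536254458683248550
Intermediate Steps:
m = -1905067
(4785789 - 3679131)*((-1067292 + m)*(-173381 + 2464463) - 3615037) = (4785789 - 3679131)*((-1067292 - 1905067)*(-173381 + 2464463) - 3615037) = 1106658*(-2972359*2291082 - 3615037) = 1106658*(-6809918202438 - 3615037) = 1106658*(-6809921817475) = -7536254458683248550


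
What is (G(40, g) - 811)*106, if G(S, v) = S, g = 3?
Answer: -81726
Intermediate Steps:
(G(40, g) - 811)*106 = (40 - 811)*106 = -771*106 = -81726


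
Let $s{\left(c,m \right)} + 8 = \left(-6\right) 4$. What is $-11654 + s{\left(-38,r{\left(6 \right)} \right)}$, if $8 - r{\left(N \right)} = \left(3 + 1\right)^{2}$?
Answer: $-11686$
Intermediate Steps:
$r{\left(N \right)} = -8$ ($r{\left(N \right)} = 8 - \left(3 + 1\right)^{2} = 8 - 4^{2} = 8 - 16 = -8$)
$s{\left(c,m \right)} = -32$ ($s{\left(c,m \right)} = -8 - 24 = -32$)
$-11654 + s{\left(-38,r{\left(6 \right)} \right)} = -11654 - 32 = -11686$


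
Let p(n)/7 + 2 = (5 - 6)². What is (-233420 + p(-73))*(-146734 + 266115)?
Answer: -27866748687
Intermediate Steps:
p(n) = -7 (p(n) = -14 + 7*(5 - 6)² = -14 + 7*(-1)² = -14 + 7*1 = -14 + 7 = -7)
(-233420 + p(-73))*(-146734 + 266115) = (-233420 - 7)*(-146734 + 266115) = -233427*119381 = -27866748687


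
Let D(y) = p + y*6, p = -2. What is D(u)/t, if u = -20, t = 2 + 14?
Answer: -61/8 ≈ -7.6250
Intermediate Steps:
t = 16
D(y) = -2 + 6*y (D(y) = -2 + y*6 = -2 + 6*y)
D(u)/t = (-2 + 6*(-20))/16 = (-2 - 120)/16 = (1/16)*(-122) = -61/8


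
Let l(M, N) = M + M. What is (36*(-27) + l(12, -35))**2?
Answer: 898704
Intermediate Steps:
l(M, N) = 2*M
(36*(-27) + l(12, -35))**2 = (36*(-27) + 2*12)**2 = (-972 + 24)**2 = (-948)**2 = 898704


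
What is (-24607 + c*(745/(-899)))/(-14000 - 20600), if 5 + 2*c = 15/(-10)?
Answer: 88477087/124421600 ≈ 0.71111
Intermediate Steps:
c = -13/4 (c = -5/2 + (15/(-10))/2 = -5/2 + (15*(-1/10))/2 = -5/2 + (1/2)*(-3/2) = -5/2 - 3/4 = -13/4 ≈ -3.2500)
(-24607 + c*(745/(-899)))/(-14000 - 20600) = (-24607 - 9685/(4*(-899)))/(-14000 - 20600) = (-24607 - 9685*(-1)/(4*899))/(-34600) = (-24607 - 13/4*(-745/899))*(-1/34600) = (-24607 + 9685/3596)*(-1/34600) = -88477087/3596*(-1/34600) = 88477087/124421600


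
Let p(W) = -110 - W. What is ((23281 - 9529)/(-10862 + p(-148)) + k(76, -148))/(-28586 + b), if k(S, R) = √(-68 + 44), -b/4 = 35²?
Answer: 191/5034062 - I*√6/16743 ≈ 3.7941e-5 - 0.0001463*I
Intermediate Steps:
b = -4900 (b = -4*35² = -4*1225 = -4900)
k(S, R) = 2*I*√6 (k(S, R) = √(-24) = 2*I*√6)
((23281 - 9529)/(-10862 + p(-148)) + k(76, -148))/(-28586 + b) = ((23281 - 9529)/(-10862 + (-110 - 1*(-148))) + 2*I*√6)/(-28586 - 4900) = (13752/(-10862 + (-110 + 148)) + 2*I*√6)/(-33486) = (13752/(-10862 + 38) + 2*I*√6)*(-1/33486) = (13752/(-10824) + 2*I*√6)*(-1/33486) = (13752*(-1/10824) + 2*I*√6)*(-1/33486) = (-573/451 + 2*I*√6)*(-1/33486) = 191/5034062 - I*√6/16743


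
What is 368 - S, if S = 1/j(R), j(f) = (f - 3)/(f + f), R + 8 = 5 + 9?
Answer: 364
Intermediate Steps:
R = 6 (R = -8 + (5 + 9) = -8 + 14 = 6)
j(f) = (-3 + f)/(2*f) (j(f) = (-3 + f)/((2*f)) = (-3 + f)*(1/(2*f)) = (-3 + f)/(2*f))
S = 4 (S = 1/((1/2)*(-3 + 6)/6) = 1/((1/2)*(1/6)*3) = 1/(1/4) = 4)
368 - S = 368 - 1*4 = 368 - 4 = 364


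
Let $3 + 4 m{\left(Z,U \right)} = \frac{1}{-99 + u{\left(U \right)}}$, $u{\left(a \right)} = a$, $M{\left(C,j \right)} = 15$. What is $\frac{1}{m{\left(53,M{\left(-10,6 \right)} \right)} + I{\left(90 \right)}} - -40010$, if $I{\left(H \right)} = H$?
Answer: $\frac{1199780206}{29987} \approx 40010.0$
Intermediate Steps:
$m{\left(Z,U \right)} = - \frac{3}{4} + \frac{1}{4 \left(-99 + U\right)}$
$\frac{1}{m{\left(53,M{\left(-10,6 \right)} \right)} + I{\left(90 \right)}} - -40010 = \frac{1}{\frac{298 - 45}{4 \left(-99 + 15\right)} + 90} - -40010 = \frac{1}{\frac{298 - 45}{4 \left(-84\right)} + 90} + 40010 = \frac{1}{\frac{1}{4} \left(- \frac{1}{84}\right) 253 + 90} + 40010 = \frac{1}{- \frac{253}{336} + 90} + 40010 = \frac{1}{\frac{29987}{336}} + 40010 = \frac{336}{29987} + 40010 = \frac{1199780206}{29987}$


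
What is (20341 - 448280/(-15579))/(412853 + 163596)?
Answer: 317340719/8980498971 ≈ 0.035337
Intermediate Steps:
(20341 - 448280/(-15579))/(412853 + 163596) = (20341 - 448280*(-1/15579))/576449 = (20341 + 448280/15579)*(1/576449) = (317340719/15579)*(1/576449) = 317340719/8980498971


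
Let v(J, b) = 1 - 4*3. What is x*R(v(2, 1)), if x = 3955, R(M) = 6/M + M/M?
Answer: 19775/11 ≈ 1797.7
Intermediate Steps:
v(J, b) = -11 (v(J, b) = 1 - 1*12 = 1 - 12 = -11)
R(M) = 1 + 6/M (R(M) = 6/M + 1 = 1 + 6/M)
x*R(v(2, 1)) = 3955*((6 - 11)/(-11)) = 3955*(-1/11*(-5)) = 3955*(5/11) = 19775/11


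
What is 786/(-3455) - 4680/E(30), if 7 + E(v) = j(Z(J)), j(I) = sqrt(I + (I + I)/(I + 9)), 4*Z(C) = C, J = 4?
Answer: 565741146/825745 + 4680*sqrt(30)/239 ≈ 792.38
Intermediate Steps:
Z(C) = C/4
j(I) = sqrt(I + 2*I/(9 + I)) (j(I) = sqrt(I + (2*I)/(9 + I)) = sqrt(I + 2*I/(9 + I)))
E(v) = -7 + sqrt(30)/5 (E(v) = -7 + sqrt(((1/4)*4)*(11 + (1/4)*4)/(9 + (1/4)*4)) = -7 + sqrt(1*(11 + 1)/(9 + 1)) = -7 + sqrt(1*12/10) = -7 + sqrt(1*(1/10)*12) = -7 + sqrt(6/5) = -7 + sqrt(30)/5)
786/(-3455) - 4680/E(30) = 786/(-3455) - 4680/(-7 + sqrt(30)/5) = 786*(-1/3455) - 4680/(-7 + sqrt(30)/5) = -786/3455 - 4680/(-7 + sqrt(30)/5)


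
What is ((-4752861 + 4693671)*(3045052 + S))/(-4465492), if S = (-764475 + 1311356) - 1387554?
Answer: 65238596505/2232746 ≈ 29219.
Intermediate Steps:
S = -840673 (S = 546881 - 1387554 = -840673)
((-4752861 + 4693671)*(3045052 + S))/(-4465492) = ((-4752861 + 4693671)*(3045052 - 840673))/(-4465492) = -59190*2204379*(-1/4465492) = -130477193010*(-1/4465492) = 65238596505/2232746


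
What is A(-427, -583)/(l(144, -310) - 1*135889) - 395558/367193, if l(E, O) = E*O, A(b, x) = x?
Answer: -71195616663/66288985097 ≈ -1.0740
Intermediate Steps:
A(-427, -583)/(l(144, -310) - 1*135889) - 395558/367193 = -583/(144*(-310) - 1*135889) - 395558/367193 = -583/(-44640 - 135889) - 395558*1/367193 = -583/(-180529) - 395558/367193 = -583*(-1/180529) - 395558/367193 = 583/180529 - 395558/367193 = -71195616663/66288985097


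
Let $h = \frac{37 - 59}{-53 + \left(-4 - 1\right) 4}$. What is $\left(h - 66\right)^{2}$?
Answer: $\frac{23001616}{5329} \approx 4316.3$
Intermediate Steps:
$h = \frac{22}{73}$ ($h = - \frac{22}{-53 - 20} = - \frac{22}{-73} = \left(-22\right) \left(- \frac{1}{73}\right) = \frac{22}{73} \approx 0.30137$)
$\left(h - 66\right)^{2} = \left(\frac{22}{73} - 66\right)^{2} = \left(- \frac{4796}{73}\right)^{2} = \frac{23001616}{5329}$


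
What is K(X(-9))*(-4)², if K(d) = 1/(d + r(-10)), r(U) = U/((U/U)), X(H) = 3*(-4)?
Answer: -8/11 ≈ -0.72727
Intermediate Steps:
X(H) = -12
r(U) = U (r(U) = U/1 = U*1 = U)
K(d) = 1/(-10 + d) (K(d) = 1/(d - 10) = 1/(-10 + d))
K(X(-9))*(-4)² = (-4)²/(-10 - 12) = 16/(-22) = -1/22*16 = -8/11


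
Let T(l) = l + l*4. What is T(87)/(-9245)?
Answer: -87/1849 ≈ -0.047052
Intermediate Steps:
T(l) = 5*l (T(l) = l + 4*l = 5*l)
T(87)/(-9245) = (5*87)/(-9245) = 435*(-1/9245) = -87/1849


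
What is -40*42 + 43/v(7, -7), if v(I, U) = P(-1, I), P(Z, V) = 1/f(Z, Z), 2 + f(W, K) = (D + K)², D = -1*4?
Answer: -691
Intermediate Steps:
D = -4
f(W, K) = -2 + (-4 + K)²
P(Z, V) = 1/(-2 + (-4 + Z)²)
v(I, U) = 1/23 (v(I, U) = 1/(-2 + (-4 - 1)²) = 1/(-2 + (-5)²) = 1/(-2 + 25) = 1/23)
-40*42 + 43/v(7, -7) = -40*42 + 43/(1/23) = -1680 + 43*23 = -1680 + 989 = -691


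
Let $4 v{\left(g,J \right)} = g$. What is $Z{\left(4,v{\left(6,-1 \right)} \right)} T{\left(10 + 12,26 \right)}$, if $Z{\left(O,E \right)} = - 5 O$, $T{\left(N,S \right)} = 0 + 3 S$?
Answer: $-1560$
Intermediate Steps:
$v{\left(g,J \right)} = \frac{g}{4}$
$T{\left(N,S \right)} = 3 S$
$Z{\left(4,v{\left(6,-1 \right)} \right)} T{\left(10 + 12,26 \right)} = \left(-5\right) 4 \cdot 3 \cdot 26 = \left(-20\right) 78 = -1560$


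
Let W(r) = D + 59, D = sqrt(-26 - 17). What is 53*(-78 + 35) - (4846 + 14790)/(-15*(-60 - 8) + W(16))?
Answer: (-2279*sqrt(43) + 2478677*I)/(sqrt(43) - 1079*I) ≈ -2297.2 + 0.11059*I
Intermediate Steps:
D = I*sqrt(43) (D = sqrt(-43) = I*sqrt(43) ≈ 6.5574*I)
W(r) = 59 + I*sqrt(43) (W(r) = I*sqrt(43) + 59 = 59 + I*sqrt(43))
53*(-78 + 35) - (4846 + 14790)/(-15*(-60 - 8) + W(16)) = 53*(-78 + 35) - (4846 + 14790)/(-15*(-60 - 8) + (59 + I*sqrt(43))) = 53*(-43) - 19636/(-15*(-68) + (59 + I*sqrt(43))) = -2279 - 19636/(1020 + (59 + I*sqrt(43))) = -2279 - 19636/(1079 + I*sqrt(43))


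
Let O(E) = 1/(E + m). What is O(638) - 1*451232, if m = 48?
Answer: -309545151/686 ≈ -4.5123e+5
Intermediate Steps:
O(E) = 1/(48 + E) (O(E) = 1/(E + 48) = 1/(48 + E))
O(638) - 1*451232 = 1/(48 + 638) - 1*451232 = 1/686 - 451232 = -309545151/686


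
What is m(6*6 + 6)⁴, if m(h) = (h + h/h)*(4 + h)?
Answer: 15307531050256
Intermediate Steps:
m(h) = (1 + h)*(4 + h) (m(h) = (h + 1)*(4 + h) = (1 + h)*(4 + h))
m(6*6 + 6)⁴ = (4 + (6*6 + 6)² + 5*(6*6 + 6))⁴ = (4 + (36 + 6)² + 5*(36 + 6))⁴ = (4 + 42² + 5*42)⁴ = (4 + 1764 + 210)⁴ = 1978⁴ = 15307531050256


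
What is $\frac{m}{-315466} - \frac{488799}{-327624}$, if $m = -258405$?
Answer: $\frac{39809857509}{17225705464} \approx 2.3111$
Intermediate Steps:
$\frac{m}{-315466} - \frac{488799}{-327624} = - \frac{258405}{-315466} - \frac{488799}{-327624} = \left(-258405\right) \left(- \frac{1}{315466}\right) - - \frac{162933}{109208} = \frac{258405}{315466} + \frac{162933}{109208} = \frac{39809857509}{17225705464}$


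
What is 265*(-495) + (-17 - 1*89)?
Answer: -131281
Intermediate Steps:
265*(-495) + (-17 - 1*89) = -131175 + (-17 - 89) = -131175 - 106 = -131281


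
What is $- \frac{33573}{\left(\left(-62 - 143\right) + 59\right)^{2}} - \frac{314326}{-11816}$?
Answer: $\frac{393967153}{15741866} \approx 25.027$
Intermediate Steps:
$- \frac{33573}{\left(\left(-62 - 143\right) + 59\right)^{2}} - \frac{314326}{-11816} = - \frac{33573}{\left(-205 + 59\right)^{2}} - - \frac{157163}{5908} = - \frac{33573}{\left(-146\right)^{2}} + \frac{157163}{5908} = - \frac{33573}{21316} + \frac{157163}{5908} = \frac{393967153}{15741866}$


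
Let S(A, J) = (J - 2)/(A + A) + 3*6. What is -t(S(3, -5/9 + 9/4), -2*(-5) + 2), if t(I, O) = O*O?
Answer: -144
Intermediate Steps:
S(A, J) = 18 + (-2 + J)/(2*A) (S(A, J) = (-2 + J)/((2*A)) + 18 = (-2 + J)*(1/(2*A)) + 18 = (-2 + J)/(2*A) + 18 = 18 + (-2 + J)/(2*A))
t(I, O) = O²
-t(S(3, -5/9 + 9/4), -2*(-5) + 2) = -(-2*(-5) + 2)² = -(10 + 2)² = -1*12² = -1*144 = -144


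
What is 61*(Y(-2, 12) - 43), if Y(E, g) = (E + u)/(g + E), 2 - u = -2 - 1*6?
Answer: -12871/5 ≈ -2574.2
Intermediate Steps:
u = 10 (u = 2 - (-2 - 1*6) = 2 - (-2 - 6) = 2 - 1*(-8) = 2 + 8 = 10)
Y(E, g) = (10 + E)/(E + g) (Y(E, g) = (E + 10)/(g + E) = (10 + E)/(E + g))
61*(Y(-2, 12) - 43) = 61*((10 - 2)/(-2 + 12) - 43) = 61*(8/10 - 43) = 61*((1/10)*8 - 43) = 61*(4/5 - 43) = 61*(-211/5) = -12871/5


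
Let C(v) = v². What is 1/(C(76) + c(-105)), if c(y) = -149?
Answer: 1/5627 ≈ 0.00017771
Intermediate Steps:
1/(C(76) + c(-105)) = 1/(76² - 149) = 1/(5776 - 149) = 1/5627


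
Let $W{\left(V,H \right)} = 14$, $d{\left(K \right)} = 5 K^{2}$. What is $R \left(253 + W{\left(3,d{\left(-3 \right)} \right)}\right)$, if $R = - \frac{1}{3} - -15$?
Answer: $3916$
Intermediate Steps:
$R = \frac{44}{3}$ ($R = \left(-1\right) \frac{1}{3} + 15 = - \frac{1}{3} + 15 = \frac{44}{3} \approx 14.667$)
$R \left(253 + W{\left(3,d{\left(-3 \right)} \right)}\right) = \frac{44 \left(253 + 14\right)}{3} = \frac{44}{3} \cdot 267 = 3916$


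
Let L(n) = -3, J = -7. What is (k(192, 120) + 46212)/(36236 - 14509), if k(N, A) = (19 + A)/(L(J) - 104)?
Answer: 4944545/2324789 ≈ 2.1269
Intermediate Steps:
k(N, A) = -19/107 - A/107 (k(N, A) = (19 + A)/(-3 - 104) = (19 + A)/(-107) = (19 + A)*(-1/107) = -19/107 - A/107)
(k(192, 120) + 46212)/(36236 - 14509) = ((-19/107 - 1/107*120) + 46212)/(36236 - 14509) = ((-19/107 - 120/107) + 46212)/21727 = (-139/107 + 46212)*(1/21727) = (4944545/107)*(1/21727) = 4944545/2324789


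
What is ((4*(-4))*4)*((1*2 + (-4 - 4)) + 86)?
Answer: -5120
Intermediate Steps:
((4*(-4))*4)*((1*2 + (-4 - 4)) + 86) = (-16*4)*((2 - 8) + 86) = -64*(-6 + 86) = -64*80 = -5120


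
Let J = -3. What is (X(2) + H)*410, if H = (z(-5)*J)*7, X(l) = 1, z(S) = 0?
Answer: 410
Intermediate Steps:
H = 0 (H = (0*(-3))*7 = 0*7 = 0)
(X(2) + H)*410 = (1 + 0)*410 = 1*410 = 410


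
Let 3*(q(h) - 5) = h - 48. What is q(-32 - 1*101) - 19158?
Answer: -57640/3 ≈ -19213.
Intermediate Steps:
q(h) = -11 + h/3 (q(h) = 5 + (h - 48)/3 = 5 + (-48 + h)/3 = 5 + (-16 + h/3) = -11 + h/3)
q(-32 - 1*101) - 19158 = (-11 + (-32 - 1*101)/3) - 19158 = (-11 + (-32 - 101)/3) - 19158 = (-11 + (⅓)*(-133)) - 19158 = (-11 - 133/3) - 19158 = -166/3 - 19158 = -57640/3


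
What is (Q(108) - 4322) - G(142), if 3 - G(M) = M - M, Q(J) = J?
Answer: -4217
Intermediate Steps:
G(M) = 3 (G(M) = 3 - (M - M) = 3 - 1*0 = 3 + 0 = 3)
(Q(108) - 4322) - G(142) = (108 - 4322) - 1*3 = -4214 - 3 = -4217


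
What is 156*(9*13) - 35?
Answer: 18217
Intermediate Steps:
156*(9*13) - 35 = 156*117 - 35 = 18252 - 35 = 18217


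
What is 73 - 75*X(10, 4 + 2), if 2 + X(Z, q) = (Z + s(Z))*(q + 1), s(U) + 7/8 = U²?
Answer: -456541/8 ≈ -57068.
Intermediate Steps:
s(U) = -7/8 + U²
X(Z, q) = -2 + (1 + q)*(-7/8 + Z + Z²) (X(Z, q) = -2 + (Z + (-7/8 + Z²))*(q + 1) = -2 + (-7/8 + Z + Z²)*(1 + q) = -2 + (1 + q)*(-7/8 + Z + Z²))
73 - 75*X(10, 4 + 2) = 73 - 75*(-23/8 + 10 + 10² - 7*(4 + 2)/8 + 10*(4 + 2) + (4 + 2)*10²) = 73 - 75*(-23/8 + 10 + 100 - 7/8*6 + 10*6 + 6*100) = 73 - 75*(-23/8 + 10 + 100 - 21/4 + 60 + 600) = 73 - 75*6095/8 = 73 - 457125/8 = -456541/8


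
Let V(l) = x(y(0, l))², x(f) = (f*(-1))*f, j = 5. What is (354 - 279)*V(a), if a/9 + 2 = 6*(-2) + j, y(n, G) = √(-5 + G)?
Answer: 554700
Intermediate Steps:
x(f) = -f² (x(f) = (-f)*f = -f²)
a = -81 (a = -18 + 9*(6*(-2) + 5) = -18 + 9*(-12 + 5) = -18 + 9*(-7) = -18 - 63 = -81)
V(l) = (5 - l)² (V(l) = (-(√(-5 + l))²)² = (-(-5 + l))² = (5 - l)²)
(354 - 279)*V(a) = (354 - 279)*(5 - 1*(-81))² = 75*(5 + 81)² = 75*86² = 75*7396 = 554700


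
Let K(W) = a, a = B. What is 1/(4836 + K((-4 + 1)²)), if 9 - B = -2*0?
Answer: 1/4845 ≈ 0.00020640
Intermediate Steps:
B = 9 (B = 9 - (-2)*0 = 9 - 1*0 = 9 + 0 = 9)
a = 9
K(W) = 9
1/(4836 + K((-4 + 1)²)) = 1/(4836 + 9) = 1/4845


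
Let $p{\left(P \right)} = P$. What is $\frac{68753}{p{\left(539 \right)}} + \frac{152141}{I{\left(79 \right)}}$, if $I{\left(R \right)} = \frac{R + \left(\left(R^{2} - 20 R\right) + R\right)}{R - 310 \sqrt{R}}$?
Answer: $\frac{86197932}{32879} - \frac{47163710 \sqrt{79}}{4819} \approx -84367.0$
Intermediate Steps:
$I{\left(R \right)} = \frac{R^{2} - 18 R}{R - 310 \sqrt{R}}$ ($I{\left(R \right)} = \frac{R + \left(R^{2} - 19 R\right)}{R - 310 \sqrt{R}} = \frac{R^{2} - 18 R}{R - 310 \sqrt{R}}$)
$\frac{68753}{p{\left(539 \right)}} + \frac{152141}{I{\left(79 \right)}} = \frac{68753}{539} + \frac{152141}{79 \frac{1}{79 - 310 \sqrt{79}} \left(-18 + 79\right)} = 68753 \cdot \frac{1}{539} + \frac{152141}{79 \frac{1}{79 - 310 \sqrt{79}} \cdot 61} = \frac{68753}{539} + \frac{152141}{4819 \frac{1}{79 - 310 \sqrt{79}}} = \frac{68753}{539} + 152141 \left(\frac{1}{61} - \frac{310 \sqrt{79}}{4819}\right) = \frac{68753}{539} + \left(\frac{152141}{61} - \frac{47163710 \sqrt{79}}{4819}\right) = \frac{86197932}{32879} - \frac{47163710 \sqrt{79}}{4819}$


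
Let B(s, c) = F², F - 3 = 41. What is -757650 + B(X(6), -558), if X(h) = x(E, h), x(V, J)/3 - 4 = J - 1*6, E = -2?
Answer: -755714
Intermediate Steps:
x(V, J) = -6 + 3*J (x(V, J) = 12 + 3*(J - 1*6) = 12 + 3*(J - 6) = 12 + 3*(-6 + J) = 12 + (-18 + 3*J) = -6 + 3*J)
F = 44 (F = 3 + 41 = 44)
X(h) = -6 + 3*h
B(s, c) = 1936 (B(s, c) = 44² = 1936)
-757650 + B(X(6), -558) = -757650 + 1936 = -755714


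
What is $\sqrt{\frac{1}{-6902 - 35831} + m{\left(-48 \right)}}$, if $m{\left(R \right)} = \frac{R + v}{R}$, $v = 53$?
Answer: $\frac{i \sqrt{27397792887}}{512796} \approx 0.32278 i$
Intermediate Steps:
$m{\left(R \right)} = \frac{53 + R}{R}$ ($m{\left(R \right)} = \frac{R + 53}{R} = \frac{53 + R}{R}$)
$\sqrt{\frac{1}{-6902 - 35831} + m{\left(-48 \right)}} = \sqrt{\frac{1}{-6902 - 35831} + \frac{53 - 48}{-48}} = \sqrt{\frac{1}{-42733} - \frac{5}{48}} = \sqrt{- \frac{1}{42733} - \frac{5}{48}} = \sqrt{- \frac{213713}{2051184}} = \frac{i \sqrt{27397792887}}{512796}$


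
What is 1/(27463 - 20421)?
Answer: 1/7042 ≈ 0.00014201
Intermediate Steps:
1/(27463 - 20421) = 1/7042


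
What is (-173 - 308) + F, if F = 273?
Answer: -208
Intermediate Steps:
(-173 - 308) + F = (-173 - 308) + 273 = -481 + 273 = -208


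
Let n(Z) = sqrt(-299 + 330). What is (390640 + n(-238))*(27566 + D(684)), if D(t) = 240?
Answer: 10862135840 + 27806*sqrt(31) ≈ 1.0862e+10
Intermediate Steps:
n(Z) = sqrt(31)
(390640 + n(-238))*(27566 + D(684)) = (390640 + sqrt(31))*(27566 + 240) = (390640 + sqrt(31))*27806 = 10862135840 + 27806*sqrt(31)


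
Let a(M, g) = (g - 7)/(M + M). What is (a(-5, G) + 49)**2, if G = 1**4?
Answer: 61504/25 ≈ 2460.2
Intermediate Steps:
G = 1
a(M, g) = (-7 + g)/(2*M) (a(M, g) = (-7 + g)/((2*M)) = (-7 + g)*(1/(2*M)) = (-7 + g)/(2*M))
(a(-5, G) + 49)**2 = ((1/2)*(-7 + 1)/(-5) + 49)**2 = ((1/2)*(-1/5)*(-6) + 49)**2 = (3/5 + 49)**2 = (248/5)**2 = 61504/25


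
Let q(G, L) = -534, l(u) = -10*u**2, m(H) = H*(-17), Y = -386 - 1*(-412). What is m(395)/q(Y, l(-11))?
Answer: 6715/534 ≈ 12.575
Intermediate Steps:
Y = 26 (Y = -386 + 412 = 26)
m(H) = -17*H
m(395)/q(Y, l(-11)) = -17*395/(-534) = -6715*(-1/534) = 6715/534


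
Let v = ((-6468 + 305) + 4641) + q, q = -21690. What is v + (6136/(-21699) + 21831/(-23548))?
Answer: -11861208624421/510968052 ≈ -23213.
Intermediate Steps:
v = -23212 (v = ((-6468 + 305) + 4641) - 21690 = (-6163 + 4641) - 21690 = -1522 - 21690 = -23212)
v + (6136/(-21699) + 21831/(-23548)) = -23212 + (6136/(-21699) + 21831/(-23548)) = -23212 + (6136*(-1/21699) + 21831*(-1/23548)) = -23212 + (-6136/21699 - 21831/23548) = -23212 - 618201397/510968052 = -11861208624421/510968052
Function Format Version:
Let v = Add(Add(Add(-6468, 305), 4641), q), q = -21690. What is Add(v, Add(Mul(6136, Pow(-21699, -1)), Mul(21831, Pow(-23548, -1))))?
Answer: Rational(-11861208624421, 510968052) ≈ -23213.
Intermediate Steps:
v = -23212 (v = Add(Add(Add(-6468, 305), 4641), -21690) = Add(Add(-6163, 4641), -21690) = Add(-1522, -21690) = -23212)
Add(v, Add(Mul(6136, Pow(-21699, -1)), Mul(21831, Pow(-23548, -1)))) = Add(-23212, Add(Mul(6136, Pow(-21699, -1)), Mul(21831, Pow(-23548, -1)))) = Add(-23212, Add(Mul(6136, Rational(-1, 21699)), Mul(21831, Rational(-1, 23548)))) = Add(-23212, Add(Rational(-6136, 21699), Rational(-21831, 23548))) = Add(-23212, Rational(-618201397, 510968052)) = Rational(-11861208624421, 510968052)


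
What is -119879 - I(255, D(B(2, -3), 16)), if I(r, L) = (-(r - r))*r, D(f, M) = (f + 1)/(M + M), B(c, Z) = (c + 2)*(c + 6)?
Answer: -119879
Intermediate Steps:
B(c, Z) = (2 + c)*(6 + c)
D(f, M) = (1 + f)/(2*M) (D(f, M) = (1 + f)/((2*M)) = (1 + f)*(1/(2*M)) = (1 + f)/(2*M))
I(r, L) = 0 (I(r, L) = (-1*0)*r = 0*r = 0)
-119879 - I(255, D(B(2, -3), 16)) = -119879 - 1*0 = -119879 + 0 = -119879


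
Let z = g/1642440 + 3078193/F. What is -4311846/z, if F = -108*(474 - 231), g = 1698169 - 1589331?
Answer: 3872055257213220/105268561801 ≈ 36783.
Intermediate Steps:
g = 108838
F = -26244 (F = -108*243 = -26244)
z = -105268561801/898004070 (z = 108838/1642440 + 3078193/(-26244) = 108838*(1/1642440) + 3078193*(-1/26244) = 54419/821220 - 3078193/26244 = -105268561801/898004070 ≈ -117.23)
-4311846/z = -4311846/(-105268561801/898004070) = -4311846*(-898004070/105268561801) = 3872055257213220/105268561801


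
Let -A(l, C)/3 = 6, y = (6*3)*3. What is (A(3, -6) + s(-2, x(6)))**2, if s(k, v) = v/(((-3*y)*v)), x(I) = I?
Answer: 8508889/26244 ≈ 324.22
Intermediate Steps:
y = 54 (y = 18*3 = 54)
A(l, C) = -18 (A(l, C) = -3*6 = -18)
s(k, v) = -1/162 (s(k, v) = v/(((-3*54)*v)) = v/((-162*v)) = v*(-1/(162*v)) = -1/162)
(A(3, -6) + s(-2, x(6)))**2 = (-18 - 1/162)**2 = (-2917/162)**2 = 8508889/26244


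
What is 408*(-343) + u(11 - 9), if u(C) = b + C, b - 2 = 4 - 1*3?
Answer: -139939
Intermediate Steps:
b = 3 (b = 2 + (4 - 1*3) = 2 + (4 - 3) = 2 + 1 = 3)
u(C) = 3 + C
408*(-343) + u(11 - 9) = 408*(-343) + (3 + (11 - 9)) = -139944 + (3 + 2) = -139944 + 5 = -139939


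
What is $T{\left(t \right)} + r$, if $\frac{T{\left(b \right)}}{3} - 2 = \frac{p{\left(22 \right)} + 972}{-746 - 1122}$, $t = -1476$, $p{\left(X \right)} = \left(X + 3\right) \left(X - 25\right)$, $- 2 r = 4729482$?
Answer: $- \frac{4417327671}{1868} \approx -2.3647 \cdot 10^{6}$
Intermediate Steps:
$r = -2364741$ ($r = \left(- \frac{1}{2}\right) 4729482 = -2364741$)
$p{\left(X \right)} = \left(-25 + X\right) \left(3 + X\right)$ ($p{\left(X \right)} = \left(3 + X\right) \left(-25 + X\right) = \left(-25 + X\right) \left(3 + X\right)$)
$T{\left(b \right)} = \frac{8517}{1868}$ ($T{\left(b \right)} = 6 + 3 \frac{\left(-75 + 22^{2} - 484\right) + 972}{-746 - 1122} = 6 + 3 \frac{\left(-75 + 484 - 484\right) + 972}{-1868} = 6 + 3 \left(-75 + 972\right) \left(- \frac{1}{1868}\right) = 6 + 3 \cdot 897 \left(- \frac{1}{1868}\right) = 6 + 3 \left(- \frac{897}{1868}\right) = 6 - \frac{2691}{1868} = \frac{8517}{1868}$)
$T{\left(t \right)} + r = \frac{8517}{1868} - 2364741 = - \frac{4417327671}{1868}$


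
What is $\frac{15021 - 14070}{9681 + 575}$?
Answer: $\frac{951}{10256} \approx 0.092726$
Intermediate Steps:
$\frac{15021 - 14070}{9681 + 575} = \frac{951}{10256}$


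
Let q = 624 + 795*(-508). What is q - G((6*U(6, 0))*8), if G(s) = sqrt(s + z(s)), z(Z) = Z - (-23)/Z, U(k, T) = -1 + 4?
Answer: -403236 - sqrt(41495)/12 ≈ -4.0325e+5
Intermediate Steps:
U(k, T) = 3
q = -403236 (q = 624 - 403860 = -403236)
z(Z) = Z + 23/Z
G(s) = sqrt(2*s + 23/s) (G(s) = sqrt(s + (s + 23/s)) = sqrt(2*s + 23/s))
q - G((6*U(6, 0))*8) = -403236 - sqrt(2*((6*3)*8) + 23/(((6*3)*8))) = -403236 - sqrt(2*(18*8) + 23/((18*8))) = -403236 - sqrt(2*144 + 23/144) = -403236 - sqrt(288 + 23*(1/144)) = -403236 - sqrt(288 + 23/144) = -403236 - sqrt(41495/144) = -403236 - sqrt(41495)/12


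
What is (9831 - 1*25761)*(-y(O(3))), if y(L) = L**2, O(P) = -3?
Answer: 143370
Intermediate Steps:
(9831 - 1*25761)*(-y(O(3))) = (9831 - 1*25761)*(-1*(-3)**2) = (9831 - 25761)*(-1*9) = -15930*(-9) = 143370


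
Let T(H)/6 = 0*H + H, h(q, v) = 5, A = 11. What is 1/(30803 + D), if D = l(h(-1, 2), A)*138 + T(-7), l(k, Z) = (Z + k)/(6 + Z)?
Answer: 17/525145 ≈ 3.2372e-5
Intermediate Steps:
l(k, Z) = (Z + k)/(6 + Z)
T(H) = 6*H (T(H) = 6*(0*H + H) = 6*(0 + H) = 6*H)
D = 1494/17 (D = ((11 + 5)/(6 + 11))*138 + 6*(-7) = (16/17)*138 - 42 = 2208/17 - 42 = 1494/17 ≈ 87.882)
1/(30803 + D) = 1/(30803 + 1494/17) = 1/(525145/17) = 17/525145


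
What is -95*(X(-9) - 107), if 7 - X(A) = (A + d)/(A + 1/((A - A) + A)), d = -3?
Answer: 394630/41 ≈ 9625.1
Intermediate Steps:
X(A) = 7 - (-3 + A)/(A + 1/A) (X(A) = 7 - (A - 3)/(A + 1/((A - A) + A)) = 7 - (-3 + A)/(A + 1/(0 + A)) = 7 - (-3 + A)/(A + 1/A))
-95*(X(-9) - 107) = -95*((7 + 3*(-9) + 6*(-9)²)/(1 + (-9)²) - 107) = -95*((7 - 27 + 6*81)/(1 + 81) - 107) = -95*((7 - 27 + 486)/82 - 107) = -95*((1/82)*466 - 107) = -95*(233/41 - 107) = -95*(-4154/41) = 394630/41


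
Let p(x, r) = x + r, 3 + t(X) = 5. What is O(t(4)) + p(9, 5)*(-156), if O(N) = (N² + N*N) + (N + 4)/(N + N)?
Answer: -4349/2 ≈ -2174.5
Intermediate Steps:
t(X) = 2 (t(X) = -3 + 5 = 2)
p(x, r) = r + x
O(N) = 2*N² + (4 + N)/(2*N) (O(N) = (N² + N²) + (4 + N)/((2*N)) = 2*N² + (4 + N)*(1/(2*N)) = 2*N² + (4 + N)/(2*N))
O(t(4)) + p(9, 5)*(-156) = (½)*(4 + 2 + 4*2³)/2 + (5 + 9)*(-156) = (½)*(½)*(4 + 2 + 4*8) + 14*(-156) = (½)*(½)*(4 + 2 + 32) - 2184 = (½)*(½)*38 - 2184 = 19/2 - 2184 = -4349/2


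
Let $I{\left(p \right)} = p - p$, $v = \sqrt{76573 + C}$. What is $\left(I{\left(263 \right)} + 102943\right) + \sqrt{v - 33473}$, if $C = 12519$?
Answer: $102943 + \sqrt{-33473 + 2 \sqrt{22273}} \approx 1.0294 \cdot 10^{5} + 182.14 i$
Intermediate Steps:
$v = 2 \sqrt{22273}$ ($v = \sqrt{76573 + 12519} = \sqrt{89092} = 2 \sqrt{22273} \approx 298.48$)
$I{\left(p \right)} = 0$
$\left(I{\left(263 \right)} + 102943\right) + \sqrt{v - 33473} = \left(0 + 102943\right) + \sqrt{2 \sqrt{22273} - 33473} = 102943 + \sqrt{-33473 + 2 \sqrt{22273}}$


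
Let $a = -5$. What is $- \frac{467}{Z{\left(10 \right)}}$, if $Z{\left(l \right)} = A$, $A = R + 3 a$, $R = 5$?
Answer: $\frac{467}{10} \approx 46.7$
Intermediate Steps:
$A = -10$ ($A = 5 + 3 \left(-5\right) = 5 - 15 = -10$)
$Z{\left(l \right)} = -10$
$- \frac{467}{Z{\left(10 \right)}} = - \frac{467}{-10} = \left(-467\right) \left(- \frac{1}{10}\right) = \frac{467}{10}$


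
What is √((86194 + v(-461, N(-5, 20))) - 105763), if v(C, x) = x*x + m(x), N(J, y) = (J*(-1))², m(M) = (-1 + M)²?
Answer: 8*I*√287 ≈ 135.53*I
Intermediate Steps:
N(J, y) = J² (N(J, y) = (-J)² = J²)
v(C, x) = x² + (-1 + x)² (v(C, x) = x*x + (-1 + x)² = x² + (-1 + x)²)
√((86194 + v(-461, N(-5, 20))) - 105763) = √((86194 + (((-5)²)² + (-1 + (-5)²)²)) - 105763) = √((86194 + (25² + (-1 + 25)²)) - 105763) = √((86194 + (625 + 24²)) - 105763) = √((86194 + (625 + 576)) - 105763) = √((86194 + 1201) - 105763) = √(87395 - 105763) = √(-18368) = 8*I*√287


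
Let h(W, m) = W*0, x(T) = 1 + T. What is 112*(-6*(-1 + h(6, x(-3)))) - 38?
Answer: 634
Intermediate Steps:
h(W, m) = 0
112*(-6*(-1 + h(6, x(-3)))) - 38 = 112*(-6*(-1 + 0)) - 38 = 112*(-6*(-1)) - 38 = 112*6 - 38 = 672 - 38 = 634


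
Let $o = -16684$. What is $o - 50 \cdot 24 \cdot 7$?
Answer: $-25084$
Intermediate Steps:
$o - 50 \cdot 24 \cdot 7 = -16684 - 50 \cdot 24 \cdot 7 = -16684 - 1200 \cdot 7 = -16684 - 8400 = -25084$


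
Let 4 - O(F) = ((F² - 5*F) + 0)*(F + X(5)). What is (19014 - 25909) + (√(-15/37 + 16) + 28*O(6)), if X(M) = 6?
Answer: -8799 + √21349/37 ≈ -8795.0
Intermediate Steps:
O(F) = 4 - (6 + F)*(F² - 5*F) (O(F) = 4 - ((F² - 5*F) + 0)*(F + 6) = 4 - (F² - 5*F)*(6 + F) = 4 - (6 + F)*(F² - 5*F))
(19014 - 25909) + (√(-15/37 + 16) + 28*O(6)) = (19014 - 25909) + (√(-15/37 + 16) + 28*(4 - 1*6² - 1*6³ + 30*6)) = -6895 + (√(-15*1/37 + 16) + 28*(4 - 1*36 - 1*216 + 180)) = -6895 + (√(-15/37 + 16) + 28*(4 - 36 - 216 + 180)) = -6895 + (√(577/37) + 28*(-68)) = -6895 + (√21349/37 - 1904) = -6895 + (-1904 + √21349/37) = -8799 + √21349/37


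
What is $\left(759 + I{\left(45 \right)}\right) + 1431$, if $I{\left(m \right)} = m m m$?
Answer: $93315$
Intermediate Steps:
$I{\left(m \right)} = m^{3}$ ($I{\left(m \right)} = m^{2} m = m^{3}$)
$\left(759 + I{\left(45 \right)}\right) + 1431 = \left(759 + 45^{3}\right) + 1431 = \left(759 + 91125\right) + 1431 = 91884 + 1431 = 93315$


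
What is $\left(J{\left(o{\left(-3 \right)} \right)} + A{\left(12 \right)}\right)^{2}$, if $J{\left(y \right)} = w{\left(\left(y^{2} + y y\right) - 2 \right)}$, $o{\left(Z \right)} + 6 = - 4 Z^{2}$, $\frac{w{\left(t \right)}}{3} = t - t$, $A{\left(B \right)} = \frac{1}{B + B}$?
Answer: $\frac{1}{576} \approx 0.0017361$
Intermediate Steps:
$A{\left(B \right)} = \frac{1}{2 B}$
$w{\left(t \right)} = 0$ ($w{\left(t \right)} = 3 \left(t - t\right) = 3 \cdot 0 = 0$)
$o{\left(Z \right)} = -6 - 4 Z^{2}$
$J{\left(y \right)} = 0$
$\left(J{\left(o{\left(-3 \right)} \right)} + A{\left(12 \right)}\right)^{2} = \left(0 + \frac{1}{2 \cdot 12}\right)^{2} = \left(0 + \frac{1}{2} \cdot \frac{1}{12}\right)^{2} = \left(0 + \frac{1}{24}\right)^{2} = \left(\frac{1}{24}\right)^{2} = \frac{1}{576}$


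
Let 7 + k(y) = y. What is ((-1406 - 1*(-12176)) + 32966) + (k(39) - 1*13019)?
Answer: 30749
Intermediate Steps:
k(y) = -7 + y
((-1406 - 1*(-12176)) + 32966) + (k(39) - 1*13019) = ((-1406 - 1*(-12176)) + 32966) + ((-7 + 39) - 1*13019) = ((-1406 + 12176) + 32966) + (32 - 13019) = (10770 + 32966) - 12987 = 43736 - 12987 = 30749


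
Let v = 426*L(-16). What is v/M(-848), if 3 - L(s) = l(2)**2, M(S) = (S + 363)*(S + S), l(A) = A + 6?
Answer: -12993/411280 ≈ -0.031592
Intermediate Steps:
l(A) = 6 + A
M(S) = 2*S*(363 + S) (M(S) = (363 + S)*(2*S) = 2*S*(363 + S))
L(s) = -61 (L(s) = 3 - (6 + 2)**2 = 3 - 1*8**2 = 3 - 1*64 = 3 - 64 = -61)
v = -25986 (v = 426*(-61) = -25986)
v/M(-848) = -25986*(-1/(1696*(363 - 848))) = -25986/(2*(-848)*(-485)) = -25986/822560 = -25986*1/822560 = -12993/411280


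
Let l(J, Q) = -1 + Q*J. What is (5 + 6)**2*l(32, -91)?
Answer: -352473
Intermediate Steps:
l(J, Q) = -1 + J*Q
(5 + 6)**2*l(32, -91) = (5 + 6)**2*(-1 + 32*(-91)) = 11**2*(-1 - 2912) = 121*(-2913) = -352473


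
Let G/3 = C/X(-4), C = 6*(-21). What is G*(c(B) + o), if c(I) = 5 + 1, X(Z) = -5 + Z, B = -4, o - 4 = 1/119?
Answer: 7146/17 ≈ 420.35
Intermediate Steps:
o = 477/119 (o = 4 + 1/119 = 477/119 ≈ 4.0084)
C = -126
c(I) = 6
G = 42 (G = 3*(-126/(-5 - 4)) = 3*(-126/(-9)) = 3*(-126*(-⅑)) = 3*14 = 42)
G*(c(B) + o) = 42*(6 + 477/119) = 42*(1191/119) = 7146/17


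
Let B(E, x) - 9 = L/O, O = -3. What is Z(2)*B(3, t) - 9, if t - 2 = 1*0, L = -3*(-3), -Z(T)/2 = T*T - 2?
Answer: -33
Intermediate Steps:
Z(T) = 4 - 2*T**2 (Z(T) = -2*(T*T - 2) = -2*(T**2 - 2) = -2*(-2 + T**2) = 4 - 2*T**2)
L = 9
t = 2 (t = 2 + 1*0 = 2 + 0 = 2)
B(E, x) = 6 (B(E, x) = 9 + 9/(-3) = 9 + 9*(-1/3) = 9 - 3 = 6)
Z(2)*B(3, t) - 9 = (4 - 2*2**2)*6 - 9 = (4 - 2*4)*6 - 9 = (4 - 8)*6 - 9 = -4*6 - 9 = -24 - 9 = -33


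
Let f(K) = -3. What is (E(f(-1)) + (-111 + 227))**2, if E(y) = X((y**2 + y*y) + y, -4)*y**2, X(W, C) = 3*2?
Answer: 28900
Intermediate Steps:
X(W, C) = 6
E(y) = 6*y**2
(E(f(-1)) + (-111 + 227))**2 = (6*(-3)**2 + (-111 + 227))**2 = (6*9 + 116)**2 = (54 + 116)**2 = 170**2 = 28900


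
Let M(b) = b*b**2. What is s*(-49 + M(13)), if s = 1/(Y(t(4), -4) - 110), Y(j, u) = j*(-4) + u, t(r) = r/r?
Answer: -1074/59 ≈ -18.203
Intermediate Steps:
t(r) = 1
Y(j, u) = u - 4*j (Y(j, u) = -4*j + u = u - 4*j)
M(b) = b**3
s = -1/118 (s = 1/((-4 - 4*1) - 110) = 1/((-4 - 4) - 110) = 1/(-8 - 110) = 1/(-118) = -1/118 ≈ -0.0084746)
s*(-49 + M(13)) = -(-49 + 13**3)/118 = -(-49 + 2197)/118 = -1/118*2148 = -1074/59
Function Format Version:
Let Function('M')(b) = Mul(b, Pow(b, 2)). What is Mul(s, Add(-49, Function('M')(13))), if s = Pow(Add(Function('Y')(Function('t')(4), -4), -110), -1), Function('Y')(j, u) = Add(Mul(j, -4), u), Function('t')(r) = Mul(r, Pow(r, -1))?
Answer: Rational(-1074, 59) ≈ -18.203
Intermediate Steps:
Function('t')(r) = 1
Function('Y')(j, u) = Add(u, Mul(-4, j)) (Function('Y')(j, u) = Add(Mul(-4, j), u) = Add(u, Mul(-4, j)))
Function('M')(b) = Pow(b, 3)
s = Rational(-1, 118) (s = Pow(Add(Add(-4, Mul(-4, 1)), -110), -1) = Pow(Add(Add(-4, -4), -110), -1) = Pow(Add(-8, -110), -1) = Pow(-118, -1) = Rational(-1, 118) ≈ -0.0084746)
Mul(s, Add(-49, Function('M')(13))) = Mul(Rational(-1, 118), Add(-49, Pow(13, 3))) = Mul(Rational(-1, 118), Add(-49, 2197)) = Mul(Rational(-1, 118), 2148) = Rational(-1074, 59)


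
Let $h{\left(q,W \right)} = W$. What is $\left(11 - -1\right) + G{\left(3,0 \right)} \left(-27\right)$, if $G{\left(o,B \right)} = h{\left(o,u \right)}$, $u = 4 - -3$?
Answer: $-177$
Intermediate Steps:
$u = 7$ ($u = 4 + 3 = 7$)
$G{\left(o,B \right)} = 7$
$\left(11 - -1\right) + G{\left(3,0 \right)} \left(-27\right) = \left(11 - -1\right) + 7 \left(-27\right) = \left(11 + 1\right) - 189 = 12 - 189 = -177$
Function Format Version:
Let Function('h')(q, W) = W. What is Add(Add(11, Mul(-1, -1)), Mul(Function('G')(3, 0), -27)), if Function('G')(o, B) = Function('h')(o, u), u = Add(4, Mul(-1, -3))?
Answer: -177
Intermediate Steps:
u = 7 (u = Add(4, 3) = 7)
Function('G')(o, B) = 7
Add(Add(11, Mul(-1, -1)), Mul(Function('G')(3, 0), -27)) = Add(Add(11, Mul(-1, -1)), Mul(7, -27)) = Add(Add(11, 1), -189) = Add(12, -189) = -177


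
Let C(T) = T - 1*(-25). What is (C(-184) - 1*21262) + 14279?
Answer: -7142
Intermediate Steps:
C(T) = 25 + T (C(T) = T + 25 = 25 + T)
(C(-184) - 1*21262) + 14279 = ((25 - 184) - 1*21262) + 14279 = (-159 - 21262) + 14279 = -21421 + 14279 = -7142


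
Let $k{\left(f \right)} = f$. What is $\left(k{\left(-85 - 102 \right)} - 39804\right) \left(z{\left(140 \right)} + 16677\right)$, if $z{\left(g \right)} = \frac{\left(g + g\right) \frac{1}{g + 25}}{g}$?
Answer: $- \frac{110043514637}{165} \approx -6.6693 \cdot 10^{8}$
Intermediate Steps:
$z{\left(g \right)} = \frac{2}{25 + g}$ ($z{\left(g \right)} = \frac{2 g \frac{1}{25 + g}}{g} = \frac{2}{25 + g}$)
$\left(k{\left(-85 - 102 \right)} - 39804\right) \left(z{\left(140 \right)} + 16677\right) = \left(\left(-85 - 102\right) - 39804\right) \left(\frac{2}{25 + 140} + 16677\right) = \left(\left(-85 - 102\right) - 39804\right) \left(\frac{2}{165} + 16677\right) = \left(-187 - 39804\right) \left(2 \cdot \frac{1}{165} + 16677\right) = - 39991 \left(\frac{2}{165} + 16677\right) = \left(-39991\right) \frac{2751707}{165} = - \frac{110043514637}{165}$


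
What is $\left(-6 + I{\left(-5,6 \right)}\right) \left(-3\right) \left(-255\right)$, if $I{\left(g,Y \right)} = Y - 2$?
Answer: $-1530$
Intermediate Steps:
$I{\left(g,Y \right)} = -2 + Y$
$\left(-6 + I{\left(-5,6 \right)}\right) \left(-3\right) \left(-255\right) = \left(-6 + \left(-2 + 6\right)\right) \left(-3\right) \left(-255\right) = \left(-6 + 4\right) \left(-3\right) \left(-255\right) = \left(-2\right) \left(-3\right) \left(-255\right) = 6 \left(-255\right) = -1530$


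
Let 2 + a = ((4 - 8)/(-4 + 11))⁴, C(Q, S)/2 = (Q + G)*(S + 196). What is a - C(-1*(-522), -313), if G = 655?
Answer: 661274072/2401 ≈ 2.7542e+5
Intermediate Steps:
C(Q, S) = 2*(196 + S)*(655 + Q) (C(Q, S) = 2*((Q + 655)*(S + 196)) = 2*((655 + Q)*(196 + S)) = 2*((196 + S)*(655 + Q)) = 2*(196 + S)*(655 + Q))
a = -4546/2401 (a = -2 + ((4 - 8)/(-4 + 11))⁴ = -2 + (-4/7)⁴ = -2 + 256/2401 = -4546/2401 ≈ -1.8934)
a - C(-1*(-522), -313) = -4546/2401 - (256760 + 392*(-1*(-522)) + 1310*(-313) + 2*(-1*(-522))*(-313)) = -4546/2401 - (256760 + 392*522 - 410030 + 2*522*(-313)) = -4546/2401 - (256760 + 204624 - 410030 - 326772) = -4546/2401 - 1*(-275418) = -4546/2401 + 275418 = 661274072/2401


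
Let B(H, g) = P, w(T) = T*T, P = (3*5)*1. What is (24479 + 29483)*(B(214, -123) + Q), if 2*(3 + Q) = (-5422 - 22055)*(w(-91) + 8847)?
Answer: -12697960969392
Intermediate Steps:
P = 15 (P = 15*1 = 15)
w(T) = T²
B(H, g) = 15
Q = -235313031 (Q = -3 + ((-5422 - 22055)*((-91)² + 8847))/2 = -3 + (-27477*(8281 + 8847))/2 = -3 + (-27477*17128)/2 = -3 + (½)*(-470626056) = -3 - 235313028 = -235313031)
(24479 + 29483)*(B(214, -123) + Q) = (24479 + 29483)*(15 - 235313031) = 53962*(-235313016) = -12697960969392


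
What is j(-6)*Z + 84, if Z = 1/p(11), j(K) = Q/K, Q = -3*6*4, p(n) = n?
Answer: 936/11 ≈ 85.091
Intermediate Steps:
Q = -72 (Q = -18*4 = -72)
j(K) = -72/K
Z = 1/11 ≈ 0.090909
j(-6)*Z + 84 = -72/(-6)*(1/11) + 84 = -72*(-1/6)*(1/11) + 84 = 12*(1/11) + 84 = 12/11 + 84 = 936/11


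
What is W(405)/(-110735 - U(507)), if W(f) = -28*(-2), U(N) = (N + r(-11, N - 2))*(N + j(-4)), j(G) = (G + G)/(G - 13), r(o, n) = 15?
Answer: -952/6385789 ≈ -0.00014908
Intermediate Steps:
j(G) = 2*G/(-13 + G) (j(G) = (2*G)/(-13 + G) = 2*G/(-13 + G))
U(N) = (15 + N)*(8/17 + N) (U(N) = (N + 15)*(N + 2*(-4)/(-13 - 4)) = (15 + N)*(N + 2*(-4)/(-17)) = (15 + N)*(N + 2*(-4)*(-1/17)) = (15 + N)*(N + 8/17) = (15 + N)*(8/17 + N))
W(f) = 56
W(405)/(-110735 - U(507)) = 56/(-110735 - (120/17 + 507² + (263/17)*507)) = 56/(-110735 - (120/17 + 257049 + 133341/17)) = 56/(-110735 - 1*4503294/17) = 56/(-110735 - 4503294/17) = 56/(-6385789/17) = 56*(-17/6385789) = -952/6385789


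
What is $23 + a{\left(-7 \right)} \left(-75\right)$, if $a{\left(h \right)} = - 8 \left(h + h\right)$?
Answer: $-8377$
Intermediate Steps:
$a{\left(h \right)} = - 16 h$ ($a{\left(h \right)} = - 8 \cdot 2 h = - 16 h$)
$23 + a{\left(-7 \right)} \left(-75\right) = 23 + \left(-16\right) \left(-7\right) \left(-75\right) = 23 + 112 \left(-75\right) = 23 - 8400 = -8377$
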